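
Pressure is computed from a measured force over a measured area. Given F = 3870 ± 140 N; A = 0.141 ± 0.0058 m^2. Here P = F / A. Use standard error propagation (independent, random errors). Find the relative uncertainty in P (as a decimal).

For a monomial P ∝ F, A^-1, fractional errors add in quadrature:
  (1·δF/F)² = (1×0.0362)² = 0.00131;  (-1·δA/A)² = (-1×0.0411)² = 0.00169
δP/P = √(0.00300) = 0.0548

0.0548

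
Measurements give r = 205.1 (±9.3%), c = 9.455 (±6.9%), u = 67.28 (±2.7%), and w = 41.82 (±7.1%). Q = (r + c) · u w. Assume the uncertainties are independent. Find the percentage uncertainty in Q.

11.7%

Let h = r + c = 214.6. δh = √(δr² + δc²) = √(364 + 0.426) = 19.1, so δh/h = 0.0890.
Q is then a monomial in h, u, w:
δQ/Q = √((δh/h)² + (1·δu/u)² + (1·δw/w)²) = √(0.00791 + 0.000729 + 0.00504) = 0.117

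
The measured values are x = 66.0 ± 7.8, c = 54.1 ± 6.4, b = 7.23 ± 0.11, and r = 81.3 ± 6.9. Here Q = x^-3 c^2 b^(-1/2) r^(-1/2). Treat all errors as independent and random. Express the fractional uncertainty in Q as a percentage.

42.8%

Since Q is a product/quotient, work with relative uncertainties:
  (-3·δx/x)² = (-3×0.118)² = 0.126;  (2·δc/c)² = (2×0.118)² = 0.0560;  (−½·δb/b)² = (-0.5×0.0152)² = 5.79e-05;  (−½·δr/r)² = (-0.5×0.0849)² = 0.00180
δQ/Q = √(0.184) = 0.428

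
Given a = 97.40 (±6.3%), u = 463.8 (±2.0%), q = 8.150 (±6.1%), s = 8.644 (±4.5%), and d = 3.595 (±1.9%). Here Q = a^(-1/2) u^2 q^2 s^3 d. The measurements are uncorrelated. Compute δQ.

6.38e+08

Each factor contributes (exponent × relative error)² to (δQ/Q)²:
  (−½·δa/a)² = (-0.5×0.0630)² = 0.000992;  (2·δu/u)² = (2×0.0200)² = 0.00160;  (2·δq/q)² = (2×0.0610)² = 0.0149;  (3·δs/s)² = (3×0.0450)² = 0.0182;  (1·δd/d)² = (1×0.0190)² = 0.000361
δQ/Q = √(0.0361) = 0.190
Q = 3.362e+09, so δQ = 0.190 × 3.362e+09 = 6.38e+08.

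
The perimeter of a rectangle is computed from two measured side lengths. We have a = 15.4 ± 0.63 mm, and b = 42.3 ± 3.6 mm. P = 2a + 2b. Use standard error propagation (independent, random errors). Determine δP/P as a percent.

6.33%

P is a linear combination, so absolute uncertainties add in quadrature:
  (2·δa)² = 1.59;  (2·δb)² = 51.8
δP = √(53.4) = 7.31 mm
P = 115 mm, so δP/P = 7.31/115 = 0.0633.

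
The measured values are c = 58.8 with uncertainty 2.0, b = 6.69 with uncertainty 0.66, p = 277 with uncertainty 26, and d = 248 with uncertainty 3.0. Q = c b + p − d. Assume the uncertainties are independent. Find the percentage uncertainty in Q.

Let w = c·b = 393. δw/w = √((1·δc/c)² + (1·δb/b)²) = √(0.00116 + 0.00973) = 0.104, so δw = 41.0.
Q = w + p − d: δQ = √(δw² + δp² + δd²) = √(1690 + 676 + 9.00) = 48.7
Q = 422, so δQ/Q = 48.7/422 = 0.115.

11.5%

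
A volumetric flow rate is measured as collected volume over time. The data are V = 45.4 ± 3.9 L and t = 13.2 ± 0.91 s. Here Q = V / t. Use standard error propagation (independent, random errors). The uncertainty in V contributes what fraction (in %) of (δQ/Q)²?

60.8%

(δQ/Q)² = (1·δV/V)² + (-1·δt/t)²
  V term: (1×0.0859)² = 0.00738
  t term: (-1×0.0689)² = 0.00475
Total = 0.0121. Share from V = 0.00738/0.0121 = 0.608.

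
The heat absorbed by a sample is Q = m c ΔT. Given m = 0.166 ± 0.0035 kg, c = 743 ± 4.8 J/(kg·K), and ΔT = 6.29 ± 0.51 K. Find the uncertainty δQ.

65.2 J

Products/powers → add relative errors in quadrature, weighted by exponent:
  (1·δm/m)² = (1×0.0211)² = 0.000445;  (1·δc/c)² = (1×0.00646)² = 4.17e-05;  (1·δΔT/ΔT)² = (1×0.0811)² = 0.00657
δQ/Q = √(0.00706) = 0.0840
Q = 776 J, so δQ = 0.0840 × 776 = 65.2 J.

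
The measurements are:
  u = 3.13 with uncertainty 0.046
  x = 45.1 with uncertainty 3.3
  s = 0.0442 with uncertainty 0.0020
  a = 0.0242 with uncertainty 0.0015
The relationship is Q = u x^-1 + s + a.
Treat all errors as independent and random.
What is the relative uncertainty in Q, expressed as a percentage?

4.17%

Let p = u·x^-1 = 0.0694. δp/p = √((1·δu/u)² + (-1·δx/x)²) = √(0.000216 + 0.00535) = 0.0746, so δp = 0.00518.
Q = p + s + a: δQ = √(δp² + δs² + δa²) = √(2.68e-05 + 4e-06 + 2.25e-06) = 0.00575
Q = 0.138, so δQ/Q = 0.00575/0.138 = 0.0417.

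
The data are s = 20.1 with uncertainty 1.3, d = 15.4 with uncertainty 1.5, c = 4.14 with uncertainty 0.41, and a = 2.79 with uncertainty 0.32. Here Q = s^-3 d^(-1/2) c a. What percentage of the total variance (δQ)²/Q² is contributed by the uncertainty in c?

(δQ/Q)² = (-3·δs/s)² + (−½·δd/d)² + (1·δc/c)² + (1·δa/a)²
  s term: (-3×0.0647)² = 0.0376
  d term: (-0.5×0.0974)² = 0.00237
  c term: (1×0.0990)² = 0.00981
  a term: (1×0.115)² = 0.0132
Total = 0.0630. Share from c = 0.00981/0.0630 = 0.156.

15.6%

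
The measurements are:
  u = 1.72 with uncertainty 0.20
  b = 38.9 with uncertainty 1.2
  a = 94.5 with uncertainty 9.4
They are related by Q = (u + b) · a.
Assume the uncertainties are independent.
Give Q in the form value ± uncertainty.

3840 ± 399

Let w = u + b = 40.6. δw = √(δu² + δb²) = √(0.0400 + 1.44) = 1.22, so δw/w = 0.0299.
Q is then a monomial in w, a:
δQ/Q = √((δw/w)² + (1·δa/a)²) = √(0.000897 + 0.00989) = 0.104
Q = 3840, so δQ = 0.104 × 3840 = 399.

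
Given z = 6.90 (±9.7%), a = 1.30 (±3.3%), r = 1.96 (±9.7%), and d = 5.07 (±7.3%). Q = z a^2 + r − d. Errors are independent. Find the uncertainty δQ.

Let p = z·a^2 = 11.7. δp/p = √((1·δz/z)² + (2·δa/a)²) = √(0.00941 + 0.00436) = 0.117, so δp = 1.37.
Q = p + r − d: δQ = √(δp² + δr² + δd²) = √(1.87 + 0.0361 + 0.137) = 1.43

1.43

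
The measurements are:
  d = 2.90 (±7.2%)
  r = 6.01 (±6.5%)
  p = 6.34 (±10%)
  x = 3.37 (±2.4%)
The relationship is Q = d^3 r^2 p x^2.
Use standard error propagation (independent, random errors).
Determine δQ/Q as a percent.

27.5%

For a monomial Q ∝ d^3, r^2, p, x^2, fractional errors add in quadrature:
  (3·δd/d)² = (3×0.0720)² = 0.0467;  (2·δr/r)² = (2×0.0650)² = 0.0169;  (1·δp/p)² = (1×0.100)² = 0.0100;  (2·δx/x)² = (2×0.0240)² = 0.00230
δQ/Q = √(0.0759) = 0.275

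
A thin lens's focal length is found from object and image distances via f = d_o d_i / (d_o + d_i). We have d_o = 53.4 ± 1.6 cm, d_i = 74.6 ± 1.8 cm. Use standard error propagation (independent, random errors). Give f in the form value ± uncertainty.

31.1 ± 0.627 cm

∂f/∂d_o = (d_i/(d_o+d_i))² = 0.340;  ∂f/∂d_i = (d_o/(d_o+d_i))² = 0.174
δf = √((∂f/∂d_o · δd_o)² + (∂f/∂d_i · δd_i)²) = √(0.295 + 0.0981) = 0.627 cm
f = 31.1 cm.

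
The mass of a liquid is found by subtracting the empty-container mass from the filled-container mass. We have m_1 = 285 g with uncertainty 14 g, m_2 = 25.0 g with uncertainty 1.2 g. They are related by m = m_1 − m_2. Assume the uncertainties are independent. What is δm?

14.1 g

Each term contributes (cᵢ δxᵢ)² to (δm)²:
  (δm_1)² = 196;  (δm_2)² = 1.44
δm = √(197) = 14.1 g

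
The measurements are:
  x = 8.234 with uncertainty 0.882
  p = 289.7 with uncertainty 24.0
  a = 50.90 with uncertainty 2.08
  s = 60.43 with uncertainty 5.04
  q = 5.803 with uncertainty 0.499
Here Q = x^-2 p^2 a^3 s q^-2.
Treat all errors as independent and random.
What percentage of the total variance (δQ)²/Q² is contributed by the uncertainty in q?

23.7%

(δQ/Q)² = (-2·δx/x)² + (2·δp/p)² + (3·δa/a)² + (1·δs/s)² + (-2·δq/q)²
  x term: (-2×0.107)² = 0.0459
  p term: (2×0.0828)² = 0.0275
  a term: (3×0.0409)² = 0.0150
  s term: (1×0.0834)² = 0.00696
  q term: (-2×0.0860)² = 0.0296
Total = 0.125. Share from q = 0.0296/0.125 = 0.237.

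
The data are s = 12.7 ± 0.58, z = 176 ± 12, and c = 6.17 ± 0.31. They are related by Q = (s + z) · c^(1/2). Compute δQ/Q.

0.0684

Let u = s + z = 189. δu = √(δs² + δz²) = √(0.336 + 144) = 12.0, so δu/u = 0.0637.
Q is then a monomial in u, c:
δQ/Q = √((δu/u)² + (½·δc/c)²) = √(0.00405 + 0.000631) = 0.0684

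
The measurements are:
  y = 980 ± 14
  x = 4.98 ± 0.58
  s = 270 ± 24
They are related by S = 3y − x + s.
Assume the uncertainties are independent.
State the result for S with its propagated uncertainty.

3210 ± 48.4

Sums and differences: (δS)² = Σ (cᵢ δxᵢ)².
  (3·δy)² = 1760;  (δx)² = 0.336;  (δs)² = 576
δS = √(2340) = 48.4
S = 3210.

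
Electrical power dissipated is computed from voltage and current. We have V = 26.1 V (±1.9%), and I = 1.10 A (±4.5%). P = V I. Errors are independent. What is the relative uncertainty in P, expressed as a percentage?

4.88%

Products/powers → add relative errors in quadrature, weighted by exponent:
  (1·δV/V)² = (1×0.0190)² = 0.000361;  (1·δI/I)² = (1×0.0450)² = 0.00202
δP/P = √(0.00239) = 0.0488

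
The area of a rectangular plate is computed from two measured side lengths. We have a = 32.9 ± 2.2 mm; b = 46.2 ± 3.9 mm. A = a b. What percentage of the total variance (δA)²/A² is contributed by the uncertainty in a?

38.6%

(δA/A)² = (1·δa/a)² + (1·δb/b)²
  a term: (1×0.0669)² = 0.00447
  b term: (1×0.0844)² = 0.00713
Total = 0.0116. Share from a = 0.00447/0.0116 = 0.386.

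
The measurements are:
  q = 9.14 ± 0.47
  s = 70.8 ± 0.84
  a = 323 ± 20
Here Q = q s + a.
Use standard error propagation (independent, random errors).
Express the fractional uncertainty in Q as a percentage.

Let p = q·s = 647. δp/p = √((1·δq/q)² + (1·δs/s)²) = √(0.00264 + 0.000141) = 0.0528, so δp = 34.2.
Q = p + a: δQ = √(δp² + δa²) = √(1170 + 400) = 39.6
Q = 970, so δQ/Q = 39.6/970 = 0.0408.

4.08%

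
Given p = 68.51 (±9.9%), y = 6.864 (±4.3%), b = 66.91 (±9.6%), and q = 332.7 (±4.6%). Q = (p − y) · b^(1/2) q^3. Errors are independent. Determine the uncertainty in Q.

3.4e+09

Let u = p − y = 61.65. δu = √(δp² + δy²) = √(46.0 + 0.0871) = 6.79, so δu/u = 0.110.
Q is then a monomial in u, b, q:
δQ/Q = √((δu/u)² + (½·δb/b)² + (3·δq/q)²) = √(0.0121 + 0.00230 + 0.0190) = 0.183
Q = 1.857e+10, so δQ = 0.183 × 1.857e+10 = 3.4e+09.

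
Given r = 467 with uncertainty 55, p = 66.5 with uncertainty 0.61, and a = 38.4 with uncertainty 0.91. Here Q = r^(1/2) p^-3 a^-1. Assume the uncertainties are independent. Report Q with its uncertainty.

For a monomial Q ∝ r^(1/2), p^-3, a^-1, fractional errors add in quadrature:
  (½·δr/r)² = (0.5×0.118)² = 0.00347;  (-3·δp/p)² = (-3×0.00917)² = 0.000757;  (-1·δa/a)² = (-1×0.0237)² = 0.000562
δQ/Q = √(0.00479) = 0.0692
Q = 1.91e-06, so δQ = 0.0692 × 1.91e-06 = 1.32e-07.

(1.91 ± 0.132) × 10^-6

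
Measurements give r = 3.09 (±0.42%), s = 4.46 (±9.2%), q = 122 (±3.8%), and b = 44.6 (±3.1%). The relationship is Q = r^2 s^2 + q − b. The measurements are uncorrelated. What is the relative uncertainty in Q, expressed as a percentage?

13.2%

Let p = r^2·s^2 = 190. δp/p = √((2·δr/r)² + (2·δs/s)²) = √(7.06e-05 + 0.0339) = 0.184, so δp = 35.0.
Q = p + q − b: δQ = √(δp² + δq² + δb²) = √(1220 + 21.5 + 1.91) = 35.3
Q = 267, so δQ/Q = 35.3/267 = 0.132.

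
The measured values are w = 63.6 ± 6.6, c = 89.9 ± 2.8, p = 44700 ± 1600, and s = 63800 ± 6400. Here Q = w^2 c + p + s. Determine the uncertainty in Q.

Let h = w^2·c = 3.64e+05. δh/h = √((2·δw/w)² + (1·δc/c)²) = √(0.0431 + 0.000970) = 0.210, so δh = 76300.
Q = h + p + s: δQ = √(δh² + δp² + δs²) = √(5.82e+09 + 2.56e+06 + 4.1e+07) = 76600

76600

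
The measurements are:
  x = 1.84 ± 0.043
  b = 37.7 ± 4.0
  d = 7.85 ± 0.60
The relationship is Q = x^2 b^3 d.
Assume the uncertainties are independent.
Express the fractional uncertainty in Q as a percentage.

33.1%

Each factor contributes (exponent × relative error)² to (δQ/Q)²:
  (2·δx/x)² = (2×0.0234)² = 0.00218;  (3·δb/b)² = (3×0.106)² = 0.101;  (1·δd/d)² = (1×0.0764)² = 0.00584
δQ/Q = √(0.109) = 0.331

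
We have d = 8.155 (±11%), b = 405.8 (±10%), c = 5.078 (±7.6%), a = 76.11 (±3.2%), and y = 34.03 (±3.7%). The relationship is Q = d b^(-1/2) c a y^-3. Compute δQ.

0.000729

Products/powers → add relative errors in quadrature, weighted by exponent:
  (1·δd/d)² = (1×0.110)² = 0.0121;  (−½·δb/b)² = (-0.5×0.100)² = 0.00250;  (1·δc/c)² = (1×0.0760)² = 0.00578;  (1·δa/a)² = (1×0.0320)² = 0.00102;  (-3·δy/y)² = (-3×0.0370)² = 0.0123
δQ/Q = √(0.0337) = 0.184
Q = 0.003970, so δQ = 0.184 × 0.003970 = 0.000729.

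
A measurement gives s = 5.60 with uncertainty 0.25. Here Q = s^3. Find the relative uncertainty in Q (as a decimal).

0.134

Since Q is a product/quotient, work with relative uncertainties:
  (3·δs/s)² = (3×0.0446)² = 0.0179
δQ/Q = √(0.0179) = 0.134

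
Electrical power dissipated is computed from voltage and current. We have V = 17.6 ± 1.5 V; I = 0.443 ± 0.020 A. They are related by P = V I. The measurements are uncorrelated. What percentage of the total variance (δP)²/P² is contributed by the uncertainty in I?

(δP/P)² = (1·δV/V)² + (1·δI/I)²
  V term: (1×0.0852)² = 0.00726
  I term: (1×0.0451)² = 0.00204
Total = 0.00930. Share from I = 0.00204/0.00930 = 0.219.

21.9%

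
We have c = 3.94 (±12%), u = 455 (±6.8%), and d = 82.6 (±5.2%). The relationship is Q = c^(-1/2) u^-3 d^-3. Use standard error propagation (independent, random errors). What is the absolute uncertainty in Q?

Relative error in a monomial: (δQ/Q)² = Σ (nᵢ · δxᵢ/xᵢ)².
  (−½·δc/c)² = (-0.5×0.120)² = 0.00360;  (-3·δu/u)² = (-3×0.0680)² = 0.0416;  (-3·δd/d)² = (-3×0.0520)² = 0.0243
δQ/Q = √(0.0696) = 0.264
Q = 9.49e-15, so δQ = 0.264 × 9.49e-15 = 2.5e-15.

2.5e-15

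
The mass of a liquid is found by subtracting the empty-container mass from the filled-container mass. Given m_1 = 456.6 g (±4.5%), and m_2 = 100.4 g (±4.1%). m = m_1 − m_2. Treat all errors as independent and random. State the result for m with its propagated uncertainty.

356.2 ± 21.0 g

For a sum/difference, combine absolute errors in quadrature:
  (δm_1)² = 422;  (δm_2)² = 16.9
δm = √(439) = 21.0 g
m = 356.2 g.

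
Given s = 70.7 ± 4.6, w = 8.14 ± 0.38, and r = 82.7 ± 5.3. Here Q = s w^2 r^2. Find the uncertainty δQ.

Since Q is a product/quotient, work with relative uncertainties:
  (1·δs/s)² = (1×0.0651)² = 0.00423;  (2·δw/w)² = (2×0.0467)² = 0.00872;  (2·δr/r)² = (2×0.0641)² = 0.0164
δQ/Q = √(0.0294) = 0.171
Q = 3.2e+07, so δQ = 0.171 × 3.2e+07 = 5.49e+06.

5.49e+06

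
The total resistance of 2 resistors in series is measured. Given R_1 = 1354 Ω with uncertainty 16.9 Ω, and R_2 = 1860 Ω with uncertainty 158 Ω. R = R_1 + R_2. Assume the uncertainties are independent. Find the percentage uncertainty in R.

4.94%

For a sum/difference, combine absolute errors in quadrature:
  (δR_1)² = 286;  (δR_2)² = 25000
δR = √(25200) = 159 Ω
R = 3214 Ω, so δR/R = 159/3214 = 0.0494.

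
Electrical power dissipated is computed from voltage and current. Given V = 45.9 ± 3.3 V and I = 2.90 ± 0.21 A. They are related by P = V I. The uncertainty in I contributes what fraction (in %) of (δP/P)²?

50.4%

(δP/P)² = (1·δV/V)² + (1·δI/I)²
  V term: (1×0.0719)² = 0.00517
  I term: (1×0.0724)² = 0.00524
Total = 0.0104. Share from I = 0.00524/0.0104 = 0.504.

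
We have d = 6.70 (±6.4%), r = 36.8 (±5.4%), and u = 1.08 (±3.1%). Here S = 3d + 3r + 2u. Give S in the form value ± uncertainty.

133 ± 6.10

Absolute uncertainties add in quadrature for a linear combination:
  (3·δd)² = 1.65;  (3·δr)² = 35.5;  (2·δu)² = 0.00448
δS = √(37.2) = 6.10
S = 133.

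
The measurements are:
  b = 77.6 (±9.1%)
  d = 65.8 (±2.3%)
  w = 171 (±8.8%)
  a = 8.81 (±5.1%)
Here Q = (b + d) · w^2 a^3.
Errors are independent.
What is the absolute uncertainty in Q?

Let u = b + d = 143. δu = √(δb² + δd²) = √(49.9 + 2.29) = 7.22, so δu/u = 0.0504.
Q is then a monomial in u, w, a:
δQ/Q = √((δu/u)² + (2·δw/w)² + (3·δa/a)²) = √(0.00254 + 0.0310 + 0.0234) = 0.239
Q = 2.87e+09, so δQ = 0.239 × 2.87e+09 = 6.84e+08.

6.84e+08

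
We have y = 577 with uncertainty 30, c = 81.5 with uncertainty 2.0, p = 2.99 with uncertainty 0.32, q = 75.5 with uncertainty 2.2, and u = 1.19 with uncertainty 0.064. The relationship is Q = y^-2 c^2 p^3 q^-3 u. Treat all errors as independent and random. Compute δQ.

Since Q is a product/quotient, work with relative uncertainties:
  (-2·δy/y)² = (-2×0.0520)² = 0.0108;  (2·δc/c)² = (2×0.0245)² = 0.00241;  (3·δp/p)² = (3×0.107)² = 0.103;  (-3·δq/q)² = (-3×0.0291)² = 0.00764;  (1·δu/u)² = (1×0.0538)² = 0.00289
δQ/Q = √(0.127) = 0.356
Q = 1.47e-06, so δQ = 0.356 × 1.47e-06 = 5.25e-07.

5.25e-07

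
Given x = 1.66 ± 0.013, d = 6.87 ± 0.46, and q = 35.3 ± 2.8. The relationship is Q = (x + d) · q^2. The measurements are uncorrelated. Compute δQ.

1780

Let u = x + d = 8.53. δu = √(δx² + δd²) = √(0.000169 + 0.212) = 0.460, so δu/u = 0.0539.
Q is then a monomial in u, q:
δQ/Q = √((δu/u)² + (2·δq/q)²) = √(0.00291 + 0.0252) = 0.168
Q = 10600, so δQ = 0.168 × 10600 = 1780.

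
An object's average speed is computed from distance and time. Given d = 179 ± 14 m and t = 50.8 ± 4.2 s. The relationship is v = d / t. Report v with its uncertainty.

3.52 ± 0.401 m/s

Relative error in a monomial: (δv/v)² = Σ (nᵢ · δxᵢ/xᵢ)².
  (1·δd/d)² = (1×0.0782)² = 0.00612;  (-1·δt/t)² = (-1×0.0827)² = 0.00684
δv/v = √(0.0130) = 0.114
v = 3.52 m/s, so δv = 0.114 × 3.52 = 0.401 m/s.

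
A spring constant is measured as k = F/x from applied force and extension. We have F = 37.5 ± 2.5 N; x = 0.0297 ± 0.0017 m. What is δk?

111 N/m

k is a product of powers, so relative uncertainties combine in quadrature:
  (1·δF/F)² = (1×0.0667)² = 0.00444;  (-1·δx/x)² = (-1×0.0572)² = 0.00328
δk/k = √(0.00772) = 0.0879
k = 1260 N/m, so δk = 0.0879 × 1260 = 111 N/m.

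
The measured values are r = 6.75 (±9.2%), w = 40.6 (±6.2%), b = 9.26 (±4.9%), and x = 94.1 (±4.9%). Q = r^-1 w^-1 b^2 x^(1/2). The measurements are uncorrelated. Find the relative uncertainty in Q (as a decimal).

Q is a product of powers, so relative uncertainties combine in quadrature:
  (-1·δr/r)² = (-1×0.0920)² = 0.00846;  (-1·δw/w)² = (-1×0.0620)² = 0.00384;  (2·δb/b)² = (2×0.0490)² = 0.00960;  (½·δx/x)² = (0.5×0.0490)² = 0.000600
δQ/Q = √(0.0225) = 0.150

0.150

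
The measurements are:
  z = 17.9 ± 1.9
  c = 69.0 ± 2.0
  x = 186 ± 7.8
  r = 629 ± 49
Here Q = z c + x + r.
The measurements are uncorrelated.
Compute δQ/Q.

0.0706

Let p = z·c = 1240. δp/p = √((1·δz/z)² + (1·δc/c)²) = √(0.0113 + 0.000840) = 0.110, so δp = 136.
Q = p + x + r: δQ = √(δp² + δx² + δr²) = √(18500 + 60.8 + 2400) = 145
Q = 2050, so δQ/Q = 145/2050 = 0.0706.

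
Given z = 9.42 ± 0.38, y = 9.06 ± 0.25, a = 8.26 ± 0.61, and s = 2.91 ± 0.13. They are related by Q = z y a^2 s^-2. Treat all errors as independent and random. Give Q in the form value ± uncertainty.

688 ± 123

Relative error in a monomial: (δQ/Q)² = Σ (nᵢ · δxᵢ/xᵢ)².
  (1·δz/z)² = (1×0.0403)² = 0.00163;  (1·δy/y)² = (1×0.0276)² = 0.000761;  (2·δa/a)² = (2×0.0738)² = 0.0218;  (-2·δs/s)² = (-2×0.0447)² = 0.00798
δQ/Q = √(0.0322) = 0.179
Q = 688, so δQ = 0.179 × 688 = 123.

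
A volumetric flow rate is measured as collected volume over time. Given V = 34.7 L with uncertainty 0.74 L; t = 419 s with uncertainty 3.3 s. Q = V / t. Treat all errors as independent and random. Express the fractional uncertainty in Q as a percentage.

2.27%

For a monomial Q ∝ V, t^-1, fractional errors add in quadrature:
  (1·δV/V)² = (1×0.0213)² = 0.000455;  (-1·δt/t)² = (-1×0.00788)² = 6.2e-05
δQ/Q = √(0.000517) = 0.0227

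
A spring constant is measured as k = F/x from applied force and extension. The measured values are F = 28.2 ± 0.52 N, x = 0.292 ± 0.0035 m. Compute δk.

2.12 N/m

k is a product of powers, so relative uncertainties combine in quadrature:
  (1·δF/F)² = (1×0.0184)² = 0.000340;  (-1·δx/x)² = (-1×0.0120)² = 0.000144
δk/k = √(0.000484) = 0.0220
k = 96.6 N/m, so δk = 0.0220 × 96.6 = 2.12 N/m.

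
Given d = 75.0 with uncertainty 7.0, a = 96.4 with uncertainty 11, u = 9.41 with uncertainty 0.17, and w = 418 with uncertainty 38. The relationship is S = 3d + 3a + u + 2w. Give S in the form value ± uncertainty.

S is a linear combination, so absolute uncertainties add in quadrature:
  (3·δd)² = 441;  (3·δa)² = 1090;  (δu)² = 0.0289;  (2·δw)² = 5780
δS = √(7310) = 85.5
S = 1360.

1360 ± 85.5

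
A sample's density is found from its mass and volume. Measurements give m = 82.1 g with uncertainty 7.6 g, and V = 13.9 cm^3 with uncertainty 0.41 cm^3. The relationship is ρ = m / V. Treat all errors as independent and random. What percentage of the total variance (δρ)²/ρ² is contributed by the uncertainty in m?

90.8%

(δρ/ρ)² = (1·δm/m)² + (-1·δV/V)²
  m term: (1×0.0926)² = 0.00857
  V term: (-1×0.0295)² = 0.000870
Total = 0.00944. Share from m = 0.00857/0.00944 = 0.908.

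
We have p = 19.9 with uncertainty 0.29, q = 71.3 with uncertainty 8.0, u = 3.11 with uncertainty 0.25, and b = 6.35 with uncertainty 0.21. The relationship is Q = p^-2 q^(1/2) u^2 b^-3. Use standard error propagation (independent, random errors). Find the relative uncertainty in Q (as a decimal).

0.199

For a monomial Q ∝ p^-2, q^(1/2), u^2, b^-3, fractional errors add in quadrature:
  (-2·δp/p)² = (-2×0.0146)² = 0.000849;  (½·δq/q)² = (0.5×0.112)² = 0.00315;  (2·δu/u)² = (2×0.0804)² = 0.0258;  (-3·δb/b)² = (-3×0.0331)² = 0.00984
δQ/Q = √(0.0397) = 0.199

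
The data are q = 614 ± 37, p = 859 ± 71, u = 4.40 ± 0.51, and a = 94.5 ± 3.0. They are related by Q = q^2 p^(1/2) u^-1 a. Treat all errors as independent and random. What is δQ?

4.16e+07

Since Q is a product/quotient, work with relative uncertainties:
  (2·δq/q)² = (2×0.0603)² = 0.0145;  (½·δp/p)² = (0.5×0.0827)² = 0.00171;  (-1·δu/u)² = (-1×0.116)² = 0.0134;  (1·δa/a)² = (1×0.0317)² = 0.00101
δQ/Q = √(0.0307) = 0.175
Q = 2.37e+08, so δQ = 0.175 × 2.37e+08 = 4.16e+07.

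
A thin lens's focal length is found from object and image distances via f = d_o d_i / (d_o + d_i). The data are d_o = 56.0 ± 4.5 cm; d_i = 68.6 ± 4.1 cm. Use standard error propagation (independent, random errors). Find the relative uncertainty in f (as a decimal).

0.0518

∂f/∂d_o = (d_i/(d_o+d_i))² = 0.303;  ∂f/∂d_i = (d_o/(d_o+d_i))² = 0.202
δf = √((∂f/∂d_o · δd_o)² + (∂f/∂d_i · δd_i)²) = √(1.86 + 0.686) = 1.60 cm
f = 30.8 cm, so δf/f = 1.60/30.8 = 0.0518.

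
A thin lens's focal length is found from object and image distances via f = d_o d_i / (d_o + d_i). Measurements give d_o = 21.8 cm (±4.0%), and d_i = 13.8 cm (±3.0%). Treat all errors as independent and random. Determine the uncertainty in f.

∂f/∂d_o = (d_i/(d_o+d_i))² = 0.150;  ∂f/∂d_i = (d_o/(d_o+d_i))² = 0.375
δf = √((∂f/∂d_o · δd_o)² + (∂f/∂d_i · δd_i)²) = √(0.0172 + 0.0241) = 0.203 cm

0.203 cm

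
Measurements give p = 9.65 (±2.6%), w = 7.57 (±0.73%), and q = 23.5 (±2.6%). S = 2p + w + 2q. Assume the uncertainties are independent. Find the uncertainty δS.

For a sum/difference, combine absolute errors in quadrature:
  (2·δp)² = 0.252;  (δw)² = 0.00305;  (2·δq)² = 1.49
δS = √(1.75) = 1.32

1.32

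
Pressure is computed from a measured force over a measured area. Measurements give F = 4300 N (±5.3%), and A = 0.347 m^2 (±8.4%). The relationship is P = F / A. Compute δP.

For a monomial P ∝ F, A^-1, fractional errors add in quadrature:
  (1·δF/F)² = (1×0.0530)² = 0.00281;  (-1·δA/A)² = (-1×0.0840)² = 0.00706
δP/P = √(0.00987) = 0.0993
P = 12400 Pa, so δP = 0.0993 × 12400 = 1230 Pa.

1230 Pa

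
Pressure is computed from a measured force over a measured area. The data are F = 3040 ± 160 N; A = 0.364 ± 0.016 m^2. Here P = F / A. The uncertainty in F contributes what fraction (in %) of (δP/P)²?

58.9%

(δP/P)² = (1·δF/F)² + (-1·δA/A)²
  F term: (1×0.0526)² = 0.00277
  A term: (-1×0.0440)² = 0.00193
Total = 0.00470. Share from F = 0.00277/0.00470 = 0.589.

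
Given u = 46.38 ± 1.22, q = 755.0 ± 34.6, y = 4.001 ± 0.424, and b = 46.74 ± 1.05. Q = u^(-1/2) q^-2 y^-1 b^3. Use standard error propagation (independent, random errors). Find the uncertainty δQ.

0.00103

For a monomial Q ∝ u^(-1/2), q^-2, y^-1, b^3, fractional errors add in quadrature:
  (−½·δu/u)² = (-0.5×0.0263)² = 0.000173;  (-2·δq/q)² = (-2×0.0458)² = 0.00840;  (-1·δy/y)² = (-1×0.106)² = 0.0112;  (3·δb/b)² = (3×0.0225)² = 0.00454
δQ/Q = √(0.0243) = 0.156
Q = 0.006574, so δQ = 0.156 × 0.006574 = 0.00103.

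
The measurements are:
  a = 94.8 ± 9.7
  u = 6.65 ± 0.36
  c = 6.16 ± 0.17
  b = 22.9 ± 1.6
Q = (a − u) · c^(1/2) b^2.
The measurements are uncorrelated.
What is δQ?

20500

Let w = a − u = 88.1. δw = √(δa² + δu²) = √(94.1 + 0.130) = 9.71, so δw/w = 0.110.
Q is then a monomial in w, c, b:
δQ/Q = √((δw/w)² + (½·δc/c)² + (2·δb/b)²) = √(0.0121 + 0.000190 + 0.0195) = 0.178
Q = 1.15e+05, so δQ = 0.178 × 1.15e+05 = 20500.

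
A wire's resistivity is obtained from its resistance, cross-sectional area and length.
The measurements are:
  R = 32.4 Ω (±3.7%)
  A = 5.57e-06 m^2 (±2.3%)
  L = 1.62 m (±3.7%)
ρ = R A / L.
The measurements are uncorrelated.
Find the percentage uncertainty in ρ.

5.72%

Each factor contributes (exponent × relative error)² to (δρ/ρ)²:
  (1·δR/R)² = (1×0.0370)² = 0.00137;  (1·δA/A)² = (1×0.0230)² = 0.000529;  (-1·δL/L)² = (-1×0.0370)² = 0.00137
δρ/ρ = √(0.00327) = 0.0572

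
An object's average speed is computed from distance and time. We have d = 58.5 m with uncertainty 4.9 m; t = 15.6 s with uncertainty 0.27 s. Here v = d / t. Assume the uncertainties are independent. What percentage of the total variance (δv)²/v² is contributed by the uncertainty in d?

(δv/v)² = (1·δd/d)² + (-1·δt/t)²
  d term: (1×0.0838)² = 0.00702
  t term: (-1×0.0173)² = 0.000300
Total = 0.00732. Share from d = 0.00702/0.00732 = 0.959.

95.9%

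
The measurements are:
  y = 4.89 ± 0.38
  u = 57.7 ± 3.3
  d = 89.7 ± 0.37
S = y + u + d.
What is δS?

For a sum/difference, combine absolute errors in quadrature:
  (δy)² = 0.144;  (δu)² = 10.9;  (δd)² = 0.137
δS = √(11.2) = 3.34

3.34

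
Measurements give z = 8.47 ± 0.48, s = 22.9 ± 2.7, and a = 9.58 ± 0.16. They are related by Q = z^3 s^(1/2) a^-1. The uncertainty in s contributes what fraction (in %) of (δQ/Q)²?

10.6%

(δQ/Q)² = (3·δz/z)² + (½·δs/s)² + (-1·δa/a)²
  z term: (3×0.0567)² = 0.0289
  s term: (0.5×0.118)² = 0.00348
  a term: (-1×0.0167)² = 0.000279
Total = 0.0327. Share from s = 0.00348/0.0327 = 0.106.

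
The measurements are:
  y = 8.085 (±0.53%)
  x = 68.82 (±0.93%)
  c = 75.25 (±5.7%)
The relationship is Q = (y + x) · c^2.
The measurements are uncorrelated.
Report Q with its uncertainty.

Let u = y + x = 76.91. δu = √(δy² + δx²) = √(0.00184 + 0.410) = 0.641, so δu/u = 0.00834.
Q is then a monomial in u, c:
δQ/Q = √((δu/u)² + (2·δc/c)²) = √(6.96e-05 + 0.0130) = 0.114
Q = 435500, so δQ = 0.114 × 435500 = 49800.

435500 ± 49800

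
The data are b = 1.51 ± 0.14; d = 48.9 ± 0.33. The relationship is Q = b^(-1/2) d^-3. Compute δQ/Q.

0.0506

For a monomial Q ∝ b^(-1/2), d^-3, fractional errors add in quadrature:
  (−½·δb/b)² = (-0.5×0.0927)² = 0.00215;  (-3·δd/d)² = (-3×0.00675)² = 0.000410
δQ/Q = √(0.00256) = 0.0506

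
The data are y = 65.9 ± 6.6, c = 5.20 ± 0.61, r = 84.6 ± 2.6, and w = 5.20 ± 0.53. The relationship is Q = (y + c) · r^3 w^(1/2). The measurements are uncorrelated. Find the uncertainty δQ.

Let u = y + c = 71.1. δu = √(δy² + δc²) = √(43.6 + 0.372) = 6.63, so δu/u = 0.0932.
Q is then a monomial in u, r, w:
δQ/Q = √((δu/u)² + (3·δr/r)² + (½·δw/w)²) = √(0.00869 + 0.00850 + 0.00260) = 0.141
Q = 9.82e+07, so δQ = 0.141 × 9.82e+07 = 1.38e+07.

1.38e+07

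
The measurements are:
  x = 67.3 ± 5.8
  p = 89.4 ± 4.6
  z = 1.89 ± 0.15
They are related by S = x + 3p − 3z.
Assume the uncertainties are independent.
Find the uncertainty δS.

Each term contributes (cᵢ δxᵢ)² to (δS)²:
  (δx)² = 33.6;  (3·δp)² = 190;  (3·δz)² = 0.202
δS = √(224) = 15.0

15.0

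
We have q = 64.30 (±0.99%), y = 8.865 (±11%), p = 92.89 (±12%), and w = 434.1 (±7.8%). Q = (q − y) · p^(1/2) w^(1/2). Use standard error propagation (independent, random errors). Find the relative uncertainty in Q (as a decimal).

0.0746

Let u = q − y = 55.43. δu = √(δq² + δy²) = √(0.405 + 0.951) = 1.16, so δu/u = 0.0210.
Q is then a monomial in u, p, w:
δQ/Q = √((δu/u)² + (½·δp/p)² + (½·δw/w)²) = √(0.000441 + 0.00360 + 0.00152) = 0.0746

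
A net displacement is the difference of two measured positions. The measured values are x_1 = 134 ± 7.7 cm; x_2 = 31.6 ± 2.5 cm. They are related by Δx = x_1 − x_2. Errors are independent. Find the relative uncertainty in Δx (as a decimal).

Sums and differences: (δΔx)² = Σ (cᵢ δxᵢ)².
  (δx_1)² = 59.3;  (δx_2)² = 6.25
δΔx = √(65.5) = 8.10 cm
Δx = 102 cm, so δΔx/Δx = 8.10/102 = 0.0791.

0.0791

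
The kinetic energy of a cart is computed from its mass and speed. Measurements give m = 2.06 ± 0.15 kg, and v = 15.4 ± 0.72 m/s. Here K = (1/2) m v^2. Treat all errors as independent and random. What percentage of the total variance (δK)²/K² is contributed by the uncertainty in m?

(δK/K)² = (1·δm/m)² + (2·δv/v)²
  m term: (1×0.0728)² = 0.00530
  v term: (2×0.0468)² = 0.00874
Total = 0.0140. Share from m = 0.00530/0.0140 = 0.377.

37.7%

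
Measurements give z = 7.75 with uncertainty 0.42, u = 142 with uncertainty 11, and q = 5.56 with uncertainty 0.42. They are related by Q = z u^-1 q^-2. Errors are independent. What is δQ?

0.000315

For a monomial Q ∝ z, u^-1, q^-2, fractional errors add in quadrature:
  (1·δz/z)² = (1×0.0542)² = 0.00294;  (-1·δu/u)² = (-1×0.0775)² = 0.00600;  (-2·δq/q)² = (-2×0.0755)² = 0.0228
δQ/Q = √(0.0318) = 0.178
Q = 0.00177, so δQ = 0.178 × 0.00177 = 0.000315.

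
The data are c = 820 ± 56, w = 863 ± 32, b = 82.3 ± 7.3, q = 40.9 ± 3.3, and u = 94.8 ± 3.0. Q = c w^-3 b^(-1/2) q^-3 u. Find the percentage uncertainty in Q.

28.0%

For a monomial Q ∝ c, w^-3, b^(-1/2), q^-3, u, fractional errors add in quadrature:
  (1·δc/c)² = (1×0.0683)² = 0.00466;  (-3·δw/w)² = (-3×0.0371)² = 0.0124;  (−½·δb/b)² = (-0.5×0.0887)² = 0.00197;  (-3·δq/q)² = (-3×0.0807)² = 0.0586;  (1·δu/u)² = (1×0.0316)² = 0.00100
δQ/Q = √(0.0786) = 0.280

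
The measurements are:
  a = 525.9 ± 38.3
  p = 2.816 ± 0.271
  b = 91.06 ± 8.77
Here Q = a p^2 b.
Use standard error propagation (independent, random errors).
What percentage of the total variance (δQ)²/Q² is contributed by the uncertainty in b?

18.0%

(δQ/Q)² = (1·δa/a)² + (2·δp/p)² + (1·δb/b)²
  a term: (1×0.0728)² = 0.00530
  p term: (2×0.0962)² = 0.0370
  b term: (1×0.0963)² = 0.00928
Total = 0.0516. Share from b = 0.00928/0.0516 = 0.180.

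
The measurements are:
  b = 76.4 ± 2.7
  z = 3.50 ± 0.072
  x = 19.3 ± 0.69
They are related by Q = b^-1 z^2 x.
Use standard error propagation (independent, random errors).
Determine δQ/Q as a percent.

Each factor contributes (exponent × relative error)² to (δQ/Q)²:
  (-1·δb/b)² = (-1×0.0353)² = 0.00125;  (2·δz/z)² = (2×0.0206)² = 0.00169;  (1·δx/x)² = (1×0.0358)² = 0.00128
δQ/Q = √(0.00422) = 0.0650

6.50%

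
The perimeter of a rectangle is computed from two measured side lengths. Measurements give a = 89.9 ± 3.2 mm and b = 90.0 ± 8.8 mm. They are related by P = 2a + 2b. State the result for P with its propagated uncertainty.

Each term contributes (cᵢ δxᵢ)² to (δP)²:
  (2·δa)² = 41.0;  (2·δb)² = 310
δP = √(351) = 18.7 mm
P = 360 mm.

360 ± 18.7 mm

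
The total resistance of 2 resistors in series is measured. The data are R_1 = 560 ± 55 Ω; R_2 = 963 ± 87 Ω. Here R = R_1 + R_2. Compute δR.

For a sum/difference, combine absolute errors in quadrature:
  (δR_1)² = 3020;  (δR_2)² = 7570
δR = √(10600) = 103 Ω

103 Ω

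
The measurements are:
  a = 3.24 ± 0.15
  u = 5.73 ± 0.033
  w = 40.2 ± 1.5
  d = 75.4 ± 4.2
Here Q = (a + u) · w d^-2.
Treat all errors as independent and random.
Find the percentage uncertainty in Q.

11.9%

Let h = a + u = 8.97. δh = √(δa² + δu²) = √(0.0225 + 0.00109) = 0.154, so δh/h = 0.0171.
Q is then a monomial in h, w, d:
δQ/Q = √((δh/h)² + (1·δw/w)² + (-2·δd/d)²) = √(0.000293 + 0.00139 + 0.0124) = 0.119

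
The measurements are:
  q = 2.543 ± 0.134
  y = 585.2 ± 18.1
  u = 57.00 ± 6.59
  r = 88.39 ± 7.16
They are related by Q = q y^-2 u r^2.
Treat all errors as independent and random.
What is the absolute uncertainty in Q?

Since Q is a product/quotient, work with relative uncertainties:
  (1·δq/q)² = (1×0.0527)² = 0.00278;  (-2·δy/y)² = (-2×0.0309)² = 0.00383;  (1·δu/u)² = (1×0.116)² = 0.0134;  (2·δr/r)² = (2×0.0810)² = 0.0262
δQ/Q = √(0.0462) = 0.215
Q = 3.307, so δQ = 0.215 × 3.307 = 0.711.

0.711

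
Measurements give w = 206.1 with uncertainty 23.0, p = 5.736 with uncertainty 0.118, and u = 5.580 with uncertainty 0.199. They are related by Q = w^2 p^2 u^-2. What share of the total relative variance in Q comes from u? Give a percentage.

(δQ/Q)² = (2·δw/w)² + (2·δp/p)² + (-2·δu/u)²
  w term: (2×0.112)² = 0.0498
  p term: (2×0.0206)² = 0.00169
  u term: (-2×0.0357)² = 0.00509
Total = 0.0566. Share from u = 0.00509/0.0566 = 0.0899.

8.99%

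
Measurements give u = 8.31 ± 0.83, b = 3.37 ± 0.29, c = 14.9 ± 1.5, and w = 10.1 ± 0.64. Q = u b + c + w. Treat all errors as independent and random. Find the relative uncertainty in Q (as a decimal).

Let p = u·b = 28.0. δp/p = √((1·δu/u)² + (1·δb/b)²) = √(0.00998 + 0.00741) = 0.132, so δp = 3.69.
Q = p + c + w: δQ = √(δp² + δc² + δw²) = √(13.6 + 2.25 + 0.410) = 4.04
Q = 53.0, so δQ/Q = 4.04/53.0 = 0.0761.

0.0761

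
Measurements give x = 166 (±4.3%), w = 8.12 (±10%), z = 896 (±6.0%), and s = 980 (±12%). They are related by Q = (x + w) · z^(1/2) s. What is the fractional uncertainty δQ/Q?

0.130

Let u = x + w = 174. δu = √(δx² + δw²) = √(51.0 + 0.659) = 7.18, so δu/u = 0.0413.
Q is then a monomial in u, z, s:
δQ/Q = √((δu/u)² + (½·δz/z)² + (1·δs/s)²) = √(0.00170 + 0.000900 + 0.0144) = 0.130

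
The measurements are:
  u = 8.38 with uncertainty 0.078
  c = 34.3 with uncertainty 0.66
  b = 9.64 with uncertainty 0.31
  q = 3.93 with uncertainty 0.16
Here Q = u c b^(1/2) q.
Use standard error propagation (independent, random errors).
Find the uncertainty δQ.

171

Products/powers → add relative errors in quadrature, weighted by exponent:
  (1·δu/u)² = (1×0.00931)² = 8.66e-05;  (1·δc/c)² = (1×0.0192)² = 0.000370;  (½·δb/b)² = (0.5×0.0322)² = 0.000259;  (1·δq/q)² = (1×0.0407)² = 0.00166
δQ/Q = √(0.00237) = 0.0487
Q = 3510, so δQ = 0.0487 × 3510 = 171.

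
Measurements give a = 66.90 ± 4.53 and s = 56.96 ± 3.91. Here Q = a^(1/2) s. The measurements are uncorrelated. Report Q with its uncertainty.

Products/powers → add relative errors in quadrature, weighted by exponent:
  (½·δa/a)² = (0.5×0.0677)² = 0.00115;  (1·δs/s)² = (1×0.0686)² = 0.00471
δQ/Q = √(0.00586) = 0.0765
Q = 465.9, so δQ = 0.0765 × 465.9 = 35.7.

465.9 ± 35.7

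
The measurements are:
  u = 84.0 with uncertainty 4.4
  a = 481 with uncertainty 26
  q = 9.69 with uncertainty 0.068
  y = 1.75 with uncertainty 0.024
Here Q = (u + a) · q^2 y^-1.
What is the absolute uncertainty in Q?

1530

Let w = u + a = 565. δw = √(δu² + δa²) = √(19.4 + 676) = 26.4, so δw/w = 0.0467.
Q is then a monomial in w, q, y:
δQ/Q = √((δw/w)² + (2·δq/q)² + (-1·δy/y)²) = √(0.00218 + 0.000197 + 0.000188) = 0.0506
Q = 30300, so δQ = 0.0506 × 30300 = 1530.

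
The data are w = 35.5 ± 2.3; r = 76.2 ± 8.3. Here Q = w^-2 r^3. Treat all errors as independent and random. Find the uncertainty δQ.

Each factor contributes (exponent × relative error)² to (δQ/Q)²:
  (-2·δw/w)² = (-2×0.0648)² = 0.0168;  (3·δr/r)² = (3×0.109)² = 0.107
δQ/Q = √(0.124) = 0.352
Q = 351, so δQ = 0.352 × 351 = 123.

123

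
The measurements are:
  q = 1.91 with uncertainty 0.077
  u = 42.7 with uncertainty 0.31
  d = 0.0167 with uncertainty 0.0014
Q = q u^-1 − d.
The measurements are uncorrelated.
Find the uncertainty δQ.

Let p = q·u^-1 = 0.0447. δp/p = √((1·δq/q)² + (-1·δu/u)²) = √(0.00163 + 5.27e-05) = 0.0410, so δp = 0.00183.
Q = p − d: δQ = √(δp² + δd²) = √(3.36e-06 + 1.96e-06) = 0.00231

0.00231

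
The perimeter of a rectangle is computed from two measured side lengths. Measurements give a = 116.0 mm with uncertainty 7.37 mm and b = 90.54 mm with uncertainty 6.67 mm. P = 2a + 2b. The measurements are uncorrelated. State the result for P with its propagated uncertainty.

Each term contributes (cᵢ δxᵢ)² to (δP)²:
  (2·δa)² = 217;  (2·δb)² = 178
δP = √(395) = 19.9 mm
P = 413.1 mm.

413.1 ± 19.9 mm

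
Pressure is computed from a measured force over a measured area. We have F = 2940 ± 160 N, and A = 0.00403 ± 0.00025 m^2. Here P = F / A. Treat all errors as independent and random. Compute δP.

For a monomial P ∝ F, A^-1, fractional errors add in quadrature:
  (1·δF/F)² = (1×0.0544)² = 0.00296;  (-1·δA/A)² = (-1×0.0620)² = 0.00385
δP/P = √(0.00681) = 0.0825
P = 7.3e+05 Pa, so δP = 0.0825 × 7.3e+05 = 60200 Pa.

60200 Pa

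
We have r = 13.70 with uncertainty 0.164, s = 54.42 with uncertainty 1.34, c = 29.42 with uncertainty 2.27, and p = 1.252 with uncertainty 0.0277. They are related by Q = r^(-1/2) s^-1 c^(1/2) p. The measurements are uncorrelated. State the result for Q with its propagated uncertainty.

For a monomial Q ∝ r^(-1/2), s^-1, c^(1/2), p, fractional errors add in quadrature:
  (−½·δr/r)² = (-0.5×0.0120)² = 3.58e-05;  (-1·δs/s)² = (-1×0.0246)² = 0.000606;  (½·δc/c)² = (0.5×0.0772)² = 0.00149;  (1·δp/p)² = (1×0.0221)² = 0.000489
δQ/Q = √(0.00262) = 0.0512
Q = 0.03371, so δQ = 0.0512 × 0.03371 = 0.00173.

0.03371 ± 0.00173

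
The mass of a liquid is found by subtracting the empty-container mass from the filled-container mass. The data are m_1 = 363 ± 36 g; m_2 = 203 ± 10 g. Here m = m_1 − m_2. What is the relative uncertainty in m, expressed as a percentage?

23.4%

Each term contributes (cᵢ δxᵢ)² to (δm)²:
  (δm_1)² = 1300;  (δm_2)² = 100
δm = √(1400) = 37.4 g
m = 160 g, so δm/m = 37.4/160 = 0.234.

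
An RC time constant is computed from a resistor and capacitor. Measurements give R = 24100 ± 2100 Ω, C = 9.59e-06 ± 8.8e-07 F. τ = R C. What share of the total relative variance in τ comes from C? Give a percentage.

(δτ/τ)² = (1·δR/R)² + (1·δC/C)²
  R term: (1×0.0871)² = 0.00759
  C term: (1×0.0918)² = 0.00842
Total = 0.0160. Share from C = 0.00842/0.0160 = 0.526.

52.6%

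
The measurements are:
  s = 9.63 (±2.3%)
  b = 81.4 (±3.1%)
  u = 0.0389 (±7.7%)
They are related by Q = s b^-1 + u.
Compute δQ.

Let p = s·b^-1 = 0.118. δp/p = √((1·δs/s)² + (-1·δb/b)²) = √(0.000529 + 0.000961) = 0.0386, so δp = 0.00457.
Q = p + u: δQ = √(δp² + δu²) = √(2.09e-05 + 8.97e-06) = 0.00546

0.00546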